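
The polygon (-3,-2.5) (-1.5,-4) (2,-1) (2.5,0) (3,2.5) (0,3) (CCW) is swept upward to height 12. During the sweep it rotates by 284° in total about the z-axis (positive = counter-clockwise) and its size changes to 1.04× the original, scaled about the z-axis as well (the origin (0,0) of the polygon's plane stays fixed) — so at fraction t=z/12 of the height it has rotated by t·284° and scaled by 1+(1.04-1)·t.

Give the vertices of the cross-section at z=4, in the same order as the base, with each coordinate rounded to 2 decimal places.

Cross-section at z=4: (2.77,-2.82) (4.16,-1.19) (0.85,2.10) (-0.21,2.52) (-2.77,2.82) (-3.03,-0.25)

t = z/height = 4/12 = 0.333333
s = 1 + (scale-1)·z/height = 1 + (1.04-1)·4/12 = 1.013333
θ = twist·z/height = 284°·4/12 = 94.6667° = 1.652245 rad
cos θ = -0.081359, sin θ = 0.996685 (intermediates below are computed at full precision and shown rounded to 5 d.p.)
v1: (-3,-2.5) → rotate → (2.73579,-2.78666) → ×s → (2.77227,-2.82381) → (2.77,-2.82)
v2: (-1.5,-4) → rotate → (4.10878,-1.16959) → ×s → (4.16356,-1.18519) → (4.16,-1.19)
v3: (2,-1) → rotate → (0.83397,2.07473) → ×s → (0.84509,2.10239) → (0.85,2.10)
v4: (2.5,0) → rotate → (-0.20340,2.49171) → ×s → (-0.20611,2.52494) → (-0.21,2.52)
v5: (3,2.5) → rotate → (-2.73579,2.78666) → ×s → (-2.77227,2.82381) → (-2.77,2.82)
v6: (0,3) → rotate → (-2.99005,-0.24408) → ×s → (-3.02992,-0.24733) → (-3.03,-0.25)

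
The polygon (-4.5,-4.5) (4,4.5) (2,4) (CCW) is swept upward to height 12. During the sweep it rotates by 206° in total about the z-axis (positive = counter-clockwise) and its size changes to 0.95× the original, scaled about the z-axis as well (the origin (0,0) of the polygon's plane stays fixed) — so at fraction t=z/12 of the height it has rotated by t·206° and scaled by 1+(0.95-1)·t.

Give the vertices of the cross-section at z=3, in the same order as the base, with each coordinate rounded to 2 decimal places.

t = z/height = 3/12 = 0.25
s = 1 + (scale-1)·z/height = 1 + (0.95-1)·3/12 = 0.987500
θ = twist·z/height = 206°·3/12 = 51.5000° = 0.898845 rad
cos θ = 0.622515, sin θ = 0.782608 (intermediates below are computed at full precision and shown rounded to 5 d.p.)
v1: (-4.5,-4.5) → rotate → (0.72042,-6.32305) → ×s → (0.71142,-6.24401) → (0.71,-6.24)
v2: (4,4.5) → rotate → (-1.03168,5.93175) → ×s → (-1.01878,5.85760) → (-1.02,5.86)
v3: (2,4) → rotate → (-1.88540,4.05527) → ×s → (-1.86184,4.00458) → (-1.86,4.00)

Cross-section at z=3: (0.71,-6.24) (-1.02,5.86) (-1.86,4.00)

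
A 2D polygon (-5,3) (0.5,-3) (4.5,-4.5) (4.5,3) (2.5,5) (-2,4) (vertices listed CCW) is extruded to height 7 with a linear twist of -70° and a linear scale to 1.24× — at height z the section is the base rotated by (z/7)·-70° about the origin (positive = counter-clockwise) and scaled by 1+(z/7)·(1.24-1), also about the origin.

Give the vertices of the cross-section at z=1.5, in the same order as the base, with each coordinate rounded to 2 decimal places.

t = z/height = 1.5/7 = 0.214286
s = 1 + (scale-1)·z/height = 1 + (1.24-1)·1.5/7 = 1.051429
θ = twist·z/height = -70°·1.5/7 = -15.0000° = -0.261799 rad
cos θ = 0.965926, sin θ = -0.258819 (intermediates below are computed at full precision and shown rounded to 5 d.p.)
v1: (-5,3) → rotate → (-4.05317,4.19187) → ×s → (-4.26162,4.40745) → (-4.26,4.41)
v2: (0.5,-3) → rotate → (-0.29349,-3.02719) → ×s → (-0.30859,-3.18287) → (-0.31,-3.18)
v3: (4.5,-4.5) → rotate → (3.18198,-5.51135) → ×s → (3.34563,-5.79479) → (3.35,-5.79)
v4: (4.5,3) → rotate → (5.12312,1.73309) → ×s → (5.38660,1.82222) → (5.39,1.82)
v5: (2.5,5) → rotate → (3.70891,4.18258) → ×s → (3.89965,4.39769) → (3.90,4.40)
v6: (-2,4) → rotate → (-0.89658,4.38134) → ×s → (-0.94269,4.60667) → (-0.94,4.61)

Cross-section at z=1.5: (-4.26,4.41) (-0.31,-3.18) (3.35,-5.79) (5.39,1.82) (3.90,4.40) (-0.94,4.61)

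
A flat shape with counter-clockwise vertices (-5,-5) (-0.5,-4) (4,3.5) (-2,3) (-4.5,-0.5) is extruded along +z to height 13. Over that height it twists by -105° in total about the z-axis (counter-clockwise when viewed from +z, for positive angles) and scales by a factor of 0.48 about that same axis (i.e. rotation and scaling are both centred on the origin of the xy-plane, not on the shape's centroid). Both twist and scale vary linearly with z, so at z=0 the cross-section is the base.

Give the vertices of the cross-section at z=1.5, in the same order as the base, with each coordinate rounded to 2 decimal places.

Cross-section at z=1.5: (-5.58,-3.61) (-1.25,-3.58) (4.37,2.43) (-1.25,3.15) (-4.23,0.43)

t = z/height = 1.5/13 = 0.115385
s = 1 + (scale-1)·z/height = 1 + (0.48-1)·1.5/13 = 0.940000
θ = twist·z/height = -105°·1.5/13 = -12.1154° = -0.211453 rad
cos θ = 0.977727, sin θ = -0.209881 (intermediates below are computed at full precision and shown rounded to 5 d.p.)
v1: (-5,-5) → rotate → (-5.93804,-3.83923) → ×s → (-5.58176,-3.60888) → (-5.58,-3.61)
v2: (-0.5,-4) → rotate → (-1.32839,-3.80597) → ×s → (-1.24868,-3.57761) → (-1.25,-3.58)
v3: (4,3.5) → rotate → (4.64549,2.58252) → ×s → (4.36676,2.42757) → (4.37,2.43)
v4: (-2,3) → rotate → (-1.32581,3.35294) → ×s → (-1.24626,3.15177) → (-1.25,3.15)
v5: (-4.5,-0.5) → rotate → (-4.50471,0.45560) → ×s → (-4.23443,0.42827) → (-4.23,0.43)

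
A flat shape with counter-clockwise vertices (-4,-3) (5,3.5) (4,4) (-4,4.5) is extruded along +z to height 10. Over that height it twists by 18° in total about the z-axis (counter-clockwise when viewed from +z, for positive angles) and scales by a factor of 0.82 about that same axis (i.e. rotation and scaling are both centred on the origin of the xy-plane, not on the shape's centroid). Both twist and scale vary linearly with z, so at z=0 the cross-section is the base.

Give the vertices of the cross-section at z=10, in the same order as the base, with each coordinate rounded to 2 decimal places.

Cross-section at z=10: (-2.36,-3.35) (3.01,4.00) (2.11,4.13) (-4.26,2.50)

t = z/height = 10/10 = 1
s = 1 + (scale-1)·z/height = 1 + (0.82-1)·10/10 = 0.820000
θ = twist·z/height = 18°·10/10 = 18.0000° = 0.314159 rad
cos θ = 0.951057, sin θ = 0.309017 (intermediates below are computed at full precision and shown rounded to 5 d.p.)
v1: (-4,-3) → rotate → (-2.87718,-4.08924) → ×s → (-2.35928,-3.35317) → (-2.36,-3.35)
v2: (5,3.5) → rotate → (3.67372,4.87378) → ×s → (3.01245,3.99650) → (3.01,4.00)
v3: (4,4) → rotate → (2.56816,5.04029) → ×s → (2.10589,4.13304) → (2.11,4.13)
v4: (-4,4.5) → rotate → (-5.19480,3.04369) → ×s → (-4.25974,2.49582) → (-4.26,2.50)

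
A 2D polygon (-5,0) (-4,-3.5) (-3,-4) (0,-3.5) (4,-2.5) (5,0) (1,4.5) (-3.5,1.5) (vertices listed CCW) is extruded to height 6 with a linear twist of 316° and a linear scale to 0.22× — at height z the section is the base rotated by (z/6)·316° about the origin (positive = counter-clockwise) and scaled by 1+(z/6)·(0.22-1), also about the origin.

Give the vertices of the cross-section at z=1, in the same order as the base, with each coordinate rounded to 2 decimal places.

t = z/height = 1/6 = 0.166667
s = 1 + (scale-1)·z/height = 1 + (0.22-1)·1/6 = 0.870000
θ = twist·z/height = 316°·1/6 = 52.6667° = 0.919207 rad
cos θ = 0.606451, sin θ = 0.795121 (intermediates below are computed at full precision and shown rounded to 5 d.p.)
v1: (-5,0) → rotate → (-3.03226,-3.97560) → ×s → (-2.63806,-3.45878) → (-2.64,-3.46)
v2: (-4,-3.5) → rotate → (0.35712,-5.30306) → ×s → (0.31069,-4.61366) → (0.31,-4.61)
v3: (-3,-4) → rotate → (1.36113,-4.81117) → ×s → (1.18418,-4.18572) → (1.18,-4.19)
v4: (0,-3.5) → rotate → (2.78292,-2.12258) → ×s → (2.42114,-1.84664) → (2.42,-1.85)
v5: (4,-2.5) → rotate → (4.41361,1.66436) → ×s → (3.83984,1.44799) → (3.84,1.45)
v6: (5,0) → rotate → (3.03226,3.97560) → ×s → (2.63806,3.45878) → (2.64,3.46)
v7: (1,4.5) → rotate → (-2.97159,3.52415) → ×s → (-2.58529,3.06601) → (-2.59,3.07)
v8: (-3.5,1.5) → rotate → (-3.31526,-1.87325) → ×s → (-2.88428,-1.62972) → (-2.88,-1.63)

Cross-section at z=1: (-2.64,-3.46) (0.31,-4.61) (1.18,-4.19) (2.42,-1.85) (3.84,1.45) (2.64,3.46) (-2.59,3.07) (-2.88,-1.63)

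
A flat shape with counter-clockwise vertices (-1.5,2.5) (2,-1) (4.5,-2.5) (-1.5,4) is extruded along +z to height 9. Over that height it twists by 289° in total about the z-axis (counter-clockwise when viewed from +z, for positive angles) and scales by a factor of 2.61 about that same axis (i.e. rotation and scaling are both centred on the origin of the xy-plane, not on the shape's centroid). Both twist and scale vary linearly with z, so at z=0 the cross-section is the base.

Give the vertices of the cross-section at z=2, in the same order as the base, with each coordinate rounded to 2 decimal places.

t = z/height = 2/9 = 0.222222
s = 1 + (scale-1)·z/height = 1 + (2.61-1)·2/9 = 1.357778
θ = twist·z/height = 289°·2/9 = 64.2222° = 1.120889 rad
cos θ = 0.434882, sin θ = 0.900488 (intermediates below are computed at full precision and shown rounded to 5 d.p.)
v1: (-1.5,2.5) → rotate → (-2.90354,-0.26353) → ×s → (-3.94236,-0.35781) → (-3.94,-0.36)
v2: (2,-1) → rotate → (1.77025,1.36609) → ×s → (2.40361,1.85485) → (2.40,1.85)
v3: (4.5,-2.5) → rotate → (4.20819,2.96499) → ×s → (5.71378,4.02580) → (5.71,4.03)
v4: (-1.5,4) → rotate → (-4.25427,0.38880) → ×s → (-5.77636,0.52790) → (-5.78,0.53)

Cross-section at z=2: (-3.94,-0.36) (2.40,1.85) (5.71,4.03) (-5.78,0.53)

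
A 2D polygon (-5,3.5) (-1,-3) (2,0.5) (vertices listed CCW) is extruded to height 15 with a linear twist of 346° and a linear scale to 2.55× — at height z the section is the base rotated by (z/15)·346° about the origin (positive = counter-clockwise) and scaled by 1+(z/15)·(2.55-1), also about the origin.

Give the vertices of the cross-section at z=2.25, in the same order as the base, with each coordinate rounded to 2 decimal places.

Cross-section at z=2.25: (-7.20,-2.19) (2.15,-3.25) (1.04,2.32)

t = z/height = 2.25/15 = 0.15
s = 1 + (scale-1)·z/height = 1 + (2.55-1)·2.25/15 = 1.232500
θ = twist·z/height = 346°·2.25/15 = 51.9000° = 0.905826 rad
cos θ = 0.617036, sin θ = 0.786935 (intermediates below are computed at full precision and shown rounded to 5 d.p.)
v1: (-5,3.5) → rotate → (-5.83945,-1.77505) → ×s → (-7.19712,-2.18775) → (-7.20,-2.19)
v2: (-1,-3) → rotate → (1.74377,-2.63804) → ×s → (2.14920,-3.25139) → (2.15,-3.25)
v3: (2,0.5) → rotate → (0.84060,1.88239) → ×s → (1.03604,2.32004) → (1.04,2.32)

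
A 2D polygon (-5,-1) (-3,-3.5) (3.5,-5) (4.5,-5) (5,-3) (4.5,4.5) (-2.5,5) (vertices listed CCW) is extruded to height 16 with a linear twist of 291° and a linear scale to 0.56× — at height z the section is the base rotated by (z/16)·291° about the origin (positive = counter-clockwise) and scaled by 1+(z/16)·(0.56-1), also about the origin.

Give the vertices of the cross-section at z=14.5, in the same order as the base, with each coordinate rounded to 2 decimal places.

Cross-section at z=14.5: (-0.27,3.05) (-1.89,2.02) (-3.22,-1.76) (-3.28,-2.36) (-2.12,-2.79) (2.39,-2.99) (3.15,1.17)

t = z/height = 14.5/16 = 0.90625
s = 1 + (scale-1)·z/height = 1 + (0.56-1)·14.5/16 = 0.601250
θ = twist·z/height = 291°·14.5/16 = 263.7188° = 4.602760 rad
cos θ = -0.109409, sin θ = -0.993997 (intermediates below are computed at full precision and shown rounded to 5 d.p.)
v1: (-5,-1) → rotate → (-0.44695,5.07939) → ×s → (-0.26873,3.05399) → (-0.27,3.05)
v2: (-3,-3.5) → rotate → (-3.15076,3.36492) → ×s → (-1.89440,2.02316) → (-1.89,2.02)
v3: (3.5,-5) → rotate → (-5.35292,-2.93194) → ×s → (-3.21844,-1.76283) → (-3.22,-1.76)
v4: (4.5,-5) → rotate → (-5.46232,-3.92594) → ×s → (-3.28422,-2.36047) → (-3.28,-2.36)
v5: (5,-3) → rotate → (-3.52904,-4.64176) → ×s → (-2.12183,-2.79086) → (-2.12,-2.79)
v6: (4.5,4.5) → rotate → (3.98065,-4.96533) → ×s → (2.39336,-2.98540) → (2.39,-2.99)
v7: (-2.5,5) → rotate → (5.24351,1.93795) → ×s → (3.15266,1.16519) → (3.15,1.17)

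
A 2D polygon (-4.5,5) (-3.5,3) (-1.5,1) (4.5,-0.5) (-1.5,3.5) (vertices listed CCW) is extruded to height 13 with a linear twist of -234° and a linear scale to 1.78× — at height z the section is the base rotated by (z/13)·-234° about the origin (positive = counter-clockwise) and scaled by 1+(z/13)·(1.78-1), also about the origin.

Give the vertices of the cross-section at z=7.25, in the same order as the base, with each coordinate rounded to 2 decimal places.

t = z/height = 7.25/13 = 0.557692
s = 1 + (scale-1)·z/height = 1 + (1.78-1)·7.25/13 = 1.435000
θ = twist·z/height = -234°·7.25/13 = -130.5000° = -2.277655 rad
cos θ = -0.649448, sin θ = -0.760406 (intermediates below are computed at full precision and shown rounded to 5 d.p.)
v1: (-4.5,5) → rotate → (6.72455,0.17459) → ×s → (9.64972,0.25053) → (9.65,0.25)
v2: (-3.5,3) → rotate → (4.55429,0.71308) → ×s → (6.53540,1.02327) → (6.54,1.02)
v3: (-1.5,1) → rotate → (1.73458,0.49116) → ×s → (2.48912,0.70482) → (2.49,0.70)
v4: (4.5,-0.5) → rotate → (-3.30272,-3.09710) → ×s → (-4.73940,-4.44434) → (-4.74,-4.44)
v5: (-1.5,3.5) → rotate → (3.63559,-1.13246) → ×s → (5.21708,-1.62508) → (5.22,-1.63)

Cross-section at z=7.25: (9.65,0.25) (6.54,1.02) (2.49,0.70) (-4.74,-4.44) (5.22,-1.63)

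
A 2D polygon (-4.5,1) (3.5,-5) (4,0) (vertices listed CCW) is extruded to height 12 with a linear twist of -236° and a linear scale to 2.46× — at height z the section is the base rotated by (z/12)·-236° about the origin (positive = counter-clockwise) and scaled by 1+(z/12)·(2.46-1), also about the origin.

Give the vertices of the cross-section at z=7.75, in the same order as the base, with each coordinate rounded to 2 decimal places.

Cross-section at z=7.75: (8.65,2.33) (-10.53,5.46) (-6.89,-3.60)

t = z/height = 7.75/12 = 0.645833
s = 1 + (scale-1)·z/height = 1 + (2.46-1)·7.75/12 = 1.942917
θ = twist·z/height = -236°·7.75/12 = -152.4167° = -2.660173 rad
cos θ = -0.886338, sin θ = -0.463038 (intermediates below are computed at full precision and shown rounded to 5 d.p.)
v1: (-4.5,1) → rotate → (4.45156,1.19733) → ×s → (8.64901,2.32632) → (8.65,2.33)
v2: (3.5,-5) → rotate → (-5.41738,2.81106) → ×s → (-10.52551,5.46165) → (-10.53,5.46)
v3: (4,0) → rotate → (-3.54535,-1.85215) → ×s → (-6.88833,-3.59858) → (-6.89,-3.60)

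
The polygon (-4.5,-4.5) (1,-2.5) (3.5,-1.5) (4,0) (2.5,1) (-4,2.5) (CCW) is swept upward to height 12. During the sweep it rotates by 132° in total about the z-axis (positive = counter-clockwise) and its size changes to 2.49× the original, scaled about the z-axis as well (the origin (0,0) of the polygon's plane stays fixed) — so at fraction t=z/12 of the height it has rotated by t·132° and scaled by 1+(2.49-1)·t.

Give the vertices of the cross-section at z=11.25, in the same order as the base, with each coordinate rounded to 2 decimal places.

t = z/height = 11.25/12 = 0.9375
s = 1 + (scale-1)·z/height = 1 + (2.49-1)·11.25/12 = 2.396875
θ = twist·z/height = 132°·11.25/12 = 123.7500° = 2.159845 rad
cos θ = -0.555570, sin θ = 0.831470 (intermediates below are computed at full precision and shown rounded to 5 d.p.)
v1: (-4.5,-4.5) → rotate → (6.24168,-1.24155) → ×s → (14.96053,-2.97583) → (14.96,-2.98)
v2: (1,-2.5) → rotate → (1.52310,2.22040) → ×s → (3.65069,5.32201) → (3.65,5.32)
v3: (3.5,-1.5) → rotate → (-0.69729,3.74350) → ×s → (-1.67132,8.97270) → (-1.67,8.97)
v4: (4,0) → rotate → (-2.22228,3.32588) → ×s → (-5.32653,7.97171) → (-5.33,7.97)
v5: (2.5,1) → rotate → (-2.22040,1.52310) → ×s → (-5.32201,3.65069) → (-5.32,3.65)
v6: (-4,2.5) → rotate → (0.14361,-4.71480) → ×s → (0.34421,-11.30080) → (0.34,-11.30)

Cross-section at z=11.25: (14.96,-2.98) (3.65,5.32) (-1.67,8.97) (-5.33,7.97) (-5.32,3.65) (0.34,-11.30)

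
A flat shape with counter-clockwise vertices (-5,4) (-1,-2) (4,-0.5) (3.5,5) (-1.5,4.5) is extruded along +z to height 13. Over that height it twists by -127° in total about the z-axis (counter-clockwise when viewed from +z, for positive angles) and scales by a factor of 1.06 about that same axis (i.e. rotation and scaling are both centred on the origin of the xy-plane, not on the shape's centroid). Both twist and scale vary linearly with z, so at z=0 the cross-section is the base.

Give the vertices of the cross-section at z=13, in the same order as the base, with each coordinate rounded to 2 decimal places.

t = z/height = 13/13 = 1
s = 1 + (scale-1)·z/height = 1 + (1.06-1)·13/13 = 1.060000
θ = twist·z/height = -127°·13/13 = -127.0000° = -2.216568 rad
cos θ = -0.601815, sin θ = -0.798636 (intermediates below are computed at full precision and shown rounded to 5 d.p.)
v1: (-5,4) → rotate → (6.20362,1.58592) → ×s → (6.57583,1.68107) → (6.58,1.68)
v2: (-1,-2) → rotate → (-0.99546,2.00227) → ×s → (-1.05518,2.12240) → (-1.06,2.12)
v3: (4,-0.5) → rotate → (-2.80658,-2.89363) → ×s → (-2.97497,-3.06725) → (-2.97,-3.07)
v4: (3.5,5) → rotate → (1.88682,-5.80430) → ×s → (2.00003,-6.15256) → (2.00,-6.15)
v5: (-1.5,4.5) → rotate → (4.49658,-1.51021) → ×s → (4.76638,-1.60083) → (4.77,-1.60)

Cross-section at z=13: (6.58,1.68) (-1.06,2.12) (-2.97,-3.07) (2.00,-6.15) (4.77,-1.60)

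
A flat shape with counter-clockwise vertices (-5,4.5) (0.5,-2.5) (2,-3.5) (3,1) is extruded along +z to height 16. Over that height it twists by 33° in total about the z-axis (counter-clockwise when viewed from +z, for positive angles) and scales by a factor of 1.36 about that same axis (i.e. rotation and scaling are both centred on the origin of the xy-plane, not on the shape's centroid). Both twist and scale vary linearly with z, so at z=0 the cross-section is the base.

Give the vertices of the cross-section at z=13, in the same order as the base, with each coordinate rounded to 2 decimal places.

Cross-section at z=13: (-8.39,2.28) (2.03,-2.59) (4.35,-2.87) (2.88,2.90)

t = z/height = 13/16 = 0.8125
s = 1 + (scale-1)·z/height = 1 + (1.36-1)·13/16 = 1.292500
θ = twist·z/height = 33°·13/16 = 26.8125° = 0.467966 rad
cos θ = 0.892487, sin θ = 0.451072 (intermediates below are computed at full precision and shown rounded to 5 d.p.)
v1: (-5,4.5) → rotate → (-6.49226,1.76083) → ×s → (-8.39125,2.27588) → (-8.39,2.28)
v2: (0.5,-2.5) → rotate → (1.57392,-2.00568) → ×s → (2.03430,-2.59234) → (2.03,-2.59)
v3: (2,-3.5) → rotate → (3.36373,-2.22156) → ×s → (4.34762,-2.87137) → (4.35,-2.87)
v4: (3,1) → rotate → (2.22639,2.24570) → ×s → (2.87761,2.90257) → (2.88,2.90)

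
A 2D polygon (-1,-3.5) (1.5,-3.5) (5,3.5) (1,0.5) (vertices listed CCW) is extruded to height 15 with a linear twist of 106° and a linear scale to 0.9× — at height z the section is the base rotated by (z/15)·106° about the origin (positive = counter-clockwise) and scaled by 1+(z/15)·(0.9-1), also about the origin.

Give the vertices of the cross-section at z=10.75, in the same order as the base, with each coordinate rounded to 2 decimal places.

Cross-section at z=10.75: (2.93,-1.69) (3.49,0.56) (-2.03,5.29) (-0.23,1.01)

t = z/height = 10.75/15 = 0.716667
s = 1 + (scale-1)·z/height = 1 + (0.9-1)·10.75/15 = 0.928333
θ = twist·z/height = 106°·10.75/15 = 75.9667° = 1.325868 rad
cos θ = 0.242486, sin θ = 0.970155 (intermediates below are computed at full precision and shown rounded to 5 d.p.)
v1: (-1,-3.5) → rotate → (3.15306,-1.81886) → ×s → (2.92709,-1.68851) → (2.93,-1.69)
v2: (1.5,-3.5) → rotate → (3.75927,0.60653) → ×s → (3.48986,0.56306) → (3.49,0.56)
v3: (5,3.5) → rotate → (-2.18311,5.69948) → ×s → (-2.02665,5.29101) → (-2.03,5.29)
v4: (1,0.5) → rotate → (-0.24259,1.09140) → ×s → (-0.22521,1.01318) → (-0.23,1.01)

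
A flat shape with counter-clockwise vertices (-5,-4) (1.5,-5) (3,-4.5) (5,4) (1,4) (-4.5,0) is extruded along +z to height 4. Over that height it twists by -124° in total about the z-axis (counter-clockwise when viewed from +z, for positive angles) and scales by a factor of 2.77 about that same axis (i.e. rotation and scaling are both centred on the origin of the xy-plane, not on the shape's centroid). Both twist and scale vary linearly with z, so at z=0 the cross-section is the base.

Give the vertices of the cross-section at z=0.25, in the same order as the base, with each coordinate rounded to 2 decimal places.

Cross-section at z=0.25: (-6.10,-3.65) (0.90,-5.73) (2.63,-5.40) (6.10,3.65) (1.70,4.25) (-4.95,0.67)

t = z/height = 0.25/4 = 0.0625
s = 1 + (scale-1)·z/height = 1 + (2.77-1)·0.25/4 = 1.110625
θ = twist·z/height = -124°·0.25/4 = -7.7500° = -0.135263 rad
cos θ = 0.990866, sin θ = -0.134851 (intermediates below are computed at full precision and shown rounded to 5 d.p.)
v1: (-5,-4) → rotate → (-5.49373,-3.28921) → ×s → (-6.10148,-3.65308) → (-6.10,-3.65)
v2: (1.5,-5) → rotate → (0.81204,-5.15661) → ×s → (0.90188,-5.72706) → (0.90,-5.73)
v3: (3,-4.5) → rotate → (2.36577,-4.86345) → ×s → (2.62748,-5.40147) → (2.63,-5.40)
v4: (5,4) → rotate → (5.49373,3.28921) → ×s → (6.10148,3.65308) → (6.10,3.65)
v5: (1,4) → rotate → (1.53027,3.82861) → ×s → (1.69956,4.25215) → (1.70,4.25)
v6: (-4.5,0) → rotate → (-4.45890,0.60683) → ×s → (-4.95216,0.67396) → (-4.95,0.67)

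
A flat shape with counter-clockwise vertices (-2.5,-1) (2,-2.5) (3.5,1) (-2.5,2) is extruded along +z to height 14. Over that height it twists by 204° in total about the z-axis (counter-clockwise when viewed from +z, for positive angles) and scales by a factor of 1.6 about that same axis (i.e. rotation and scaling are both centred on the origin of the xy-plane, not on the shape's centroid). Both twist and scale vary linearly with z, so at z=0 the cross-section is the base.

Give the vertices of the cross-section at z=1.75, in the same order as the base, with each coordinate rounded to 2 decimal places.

t = z/height = 1.75/14 = 0.125
s = 1 + (scale-1)·z/height = 1 + (1.6-1)·1.75/14 = 1.075000
θ = twist·z/height = 204°·1.75/14 = 25.5000° = 0.445059 rad
cos θ = 0.902585, sin θ = 0.430511 (intermediates below are computed at full precision and shown rounded to 5 d.p.)
v1: (-2.5,-1) → rotate → (-1.82595,-1.97886) → ×s → (-1.96290,-2.12728) → (-1.96,-2.13)
v2: (2,-2.5) → rotate → (2.88145,-1.39544) → ×s → (3.09756,-1.50010) → (3.10,-1.50)
v3: (3.5,1) → rotate → (2.72854,2.40937) → ×s → (2.93318,2.59008) → (2.93,2.59)
v4: (-2.5,2) → rotate → (-3.11749,0.72889) → ×s → (-3.35130,0.78356) → (-3.35,0.78)

Cross-section at z=1.75: (-1.96,-2.13) (3.10,-1.50) (2.93,2.59) (-3.35,0.78)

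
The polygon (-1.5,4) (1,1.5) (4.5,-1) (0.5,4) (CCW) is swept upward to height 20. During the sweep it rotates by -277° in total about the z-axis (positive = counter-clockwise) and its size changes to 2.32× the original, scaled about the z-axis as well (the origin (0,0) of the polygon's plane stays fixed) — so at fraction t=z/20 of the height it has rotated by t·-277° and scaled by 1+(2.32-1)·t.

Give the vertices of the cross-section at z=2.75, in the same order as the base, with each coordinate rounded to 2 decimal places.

Cross-section at z=2.75: (1.52,4.81) (2.02,0.67) (3.46,-4.21) (3.38,3.36)

t = z/height = 2.75/20 = 0.1375
s = 1 + (scale-1)·z/height = 1 + (2.32-1)·2.75/20 = 1.181500
θ = twist·z/height = -277°·2.75/20 = -38.0875° = -0.664752 rad
cos θ = 0.787070, sin θ = -0.616864 (intermediates below are computed at full precision and shown rounded to 5 d.p.)
v1: (-1.5,4) → rotate → (1.28685,4.07357) → ×s → (1.52042,4.81293) → (1.52,4.81)
v2: (1,1.5) → rotate → (1.71237,0.56374) → ×s → (2.02316,0.66606) → (2.02,0.67)
v3: (4.5,-1) → rotate → (2.92495,-3.56296) → ×s → (3.45583,-4.20964) → (3.46,-4.21)
v4: (0.5,4) → rotate → (2.86099,2.83985) → ×s → (3.38026,3.35528) → (3.38,3.36)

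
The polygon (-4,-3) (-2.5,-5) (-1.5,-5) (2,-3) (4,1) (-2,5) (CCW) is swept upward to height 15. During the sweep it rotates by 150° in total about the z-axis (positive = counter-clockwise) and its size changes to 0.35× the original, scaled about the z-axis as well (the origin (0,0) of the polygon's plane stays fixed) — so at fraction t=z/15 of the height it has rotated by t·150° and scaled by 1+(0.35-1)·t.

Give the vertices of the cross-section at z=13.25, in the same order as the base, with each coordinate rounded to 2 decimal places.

t = z/height = 13.25/15 = 0.883333
s = 1 + (scale-1)·z/height = 1 + (0.35-1)·13.25/15 = 0.425833
θ = twist·z/height = 150°·13.25/15 = 132.5000° = 2.312561 rad
cos θ = -0.675590, sin θ = 0.737277 (intermediates below are computed at full precision and shown rounded to 5 d.p.)
v1: (-4,-3) → rotate → (4.91419,-0.92234) → ×s → (2.09263,-0.39276) → (2.09,-0.39)
v2: (-2.5,-5) → rotate → (5.37536,1.53476) → ×s → (2.28901,0.65355) → (2.29,0.65)
v3: (-1.5,-5) → rotate → (4.69977,2.27204) → ×s → (2.00132,0.96751) → (2.00,0.97)
v4: (2,-3) → rotate → (0.86065,3.50133) → ×s → (0.36649,1.49098) → (0.37,1.49)
v5: (4,1) → rotate → (-3.43964,2.27352) → ×s → (-1.46471,0.96814) → (-1.46,0.97)
v6: (-2,5) → rotate → (-2.33521,-4.85251) → ×s → (-0.99441,-2.06636) → (-0.99,-2.07)

Cross-section at z=13.25: (2.09,-0.39) (2.29,0.65) (2.00,0.97) (0.37,1.49) (-1.46,0.97) (-0.99,-2.07)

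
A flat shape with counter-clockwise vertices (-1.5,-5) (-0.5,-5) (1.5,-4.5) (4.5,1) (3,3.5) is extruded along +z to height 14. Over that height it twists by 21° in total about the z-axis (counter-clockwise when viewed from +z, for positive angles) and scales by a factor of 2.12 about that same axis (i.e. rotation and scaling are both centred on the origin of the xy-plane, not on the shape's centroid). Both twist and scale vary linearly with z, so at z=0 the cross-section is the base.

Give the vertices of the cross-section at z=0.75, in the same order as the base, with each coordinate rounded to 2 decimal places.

Cross-section at z=0.75: (-1.49,-5.33) (-0.43,-5.31) (1.68,-4.74) (4.75,1.15) (3.11,3.77)

t = z/height = 0.75/14 = 0.0535714
s = 1 + (scale-1)·z/height = 1 + (2.12-1)·0.75/14 = 1.060000
θ = twist·z/height = 21°·0.75/14 = 1.1250° = 0.019635 rad
cos θ = 0.999807, sin θ = 0.019634 (intermediates below are computed at full precision and shown rounded to 5 d.p.)
v1: (-1.5,-5) → rotate → (-1.40154,-5.02849) → ×s → (-1.48563,-5.33020) → (-1.49,-5.33)
v2: (-0.5,-5) → rotate → (-0.40174,-5.00885) → ×s → (-0.42584,-5.30938) → (-0.43,-5.31)
v3: (1.5,-4.5) → rotate → (1.58806,-4.46968) → ×s → (1.68335,-4.73786) → (1.68,-4.74)
v4: (4.5,1) → rotate → (4.47950,1.08816) → ×s → (4.74827,1.15345) → (4.75,1.15)
v5: (3,3.5) → rotate → (2.93070,3.55823) → ×s → (3.10655,3.77172) → (3.11,3.77)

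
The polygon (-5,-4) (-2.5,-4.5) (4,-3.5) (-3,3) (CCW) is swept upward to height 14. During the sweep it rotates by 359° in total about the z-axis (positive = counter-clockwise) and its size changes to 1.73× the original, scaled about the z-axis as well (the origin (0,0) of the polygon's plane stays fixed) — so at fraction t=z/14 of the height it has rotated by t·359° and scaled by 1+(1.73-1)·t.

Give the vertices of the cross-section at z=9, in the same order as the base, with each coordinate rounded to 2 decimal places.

Cross-section at z=9: (0.09,9.41) (-2.80,7.03) (-7.70,-1.30) (6.20,0.63)

t = z/height = 9/14 = 0.642857
s = 1 + (scale-1)·z/height = 1 + (1.73-1)·9/14 = 1.469286
θ = twist·z/height = 359°·9/14 = 230.7857° = 4.027971 rad
cos θ = -0.632223, sin θ = -0.774787 (intermediates below are computed at full precision and shown rounded to 5 d.p.)
v1: (-5,-4) → rotate → (0.06196,6.40282) → ×s → (0.09104,9.40758) → (0.09,9.41)
v2: (-2.5,-4.5) → rotate → (-1.90598,4.78197) → ×s → (-2.80044,7.02608) → (-2.80,7.03)
v3: (4,-3.5) → rotate → (-5.24064,-0.88637) → ×s → (-7.70000,-1.30233) → (-7.70,-1.30)
v4: (-3,3) → rotate → (4.22103,0.42769) → ×s → (6.20190,0.62840) → (6.20,0.63)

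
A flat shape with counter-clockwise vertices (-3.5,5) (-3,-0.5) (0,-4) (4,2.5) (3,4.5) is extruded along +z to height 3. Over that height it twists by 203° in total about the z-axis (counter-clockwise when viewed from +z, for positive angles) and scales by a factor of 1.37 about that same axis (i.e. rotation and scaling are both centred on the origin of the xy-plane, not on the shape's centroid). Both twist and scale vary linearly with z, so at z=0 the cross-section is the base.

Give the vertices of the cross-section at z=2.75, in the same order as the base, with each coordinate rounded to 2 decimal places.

Cross-section at z=2.75: (5.37,-6.16) (3.92,1.09) (-0.57,5.33) (-4.97,-3.90) (-3.36,-6.42)

t = z/height = 2.75/3 = 0.916667
s = 1 + (scale-1)·z/height = 1 + (1.37-1)·2.75/3 = 1.339167
θ = twist·z/height = 203°·2.75/3 = 186.0833° = 3.247767 rad
cos θ = -0.994369, sin θ = -0.105975 (intermediates below are computed at full precision and shown rounded to 5 d.p.)
v1: (-3.5,5) → rotate → (4.01016,-4.60093) → ×s → (5.37028,-6.16142) → (5.37,-6.16)
v2: (-3,-0.5) → rotate → (2.93012,0.81511) → ×s → (3.92392,1.09157) → (3.92,1.09)
v3: (0,-4) → rotate → (-0.42390,3.97748) → ×s → (-0.56767,5.32650) → (-0.57,5.33)
v4: (4,2.5) → rotate → (-3.71254,-2.90982) → ×s → (-4.97171,-3.89674) → (-4.97,-3.90)
v5: (3,4.5) → rotate → (-2.50622,-4.79258) → ×s → (-3.35625,-6.41807) → (-3.36,-6.42)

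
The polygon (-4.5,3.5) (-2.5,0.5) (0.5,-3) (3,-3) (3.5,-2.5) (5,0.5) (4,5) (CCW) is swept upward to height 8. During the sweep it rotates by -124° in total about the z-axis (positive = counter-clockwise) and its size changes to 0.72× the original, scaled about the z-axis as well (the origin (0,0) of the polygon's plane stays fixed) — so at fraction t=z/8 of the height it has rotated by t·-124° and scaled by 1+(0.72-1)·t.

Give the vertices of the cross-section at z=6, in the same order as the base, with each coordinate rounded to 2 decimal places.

t = z/height = 6/8 = 0.75
s = 1 + (scale-1)·z/height = 1 + (0.72-1)·6/8 = 0.790000
θ = twist·z/height = -124°·6/8 = -93.0000° = -1.623156 rad
cos θ = -0.052336, sin θ = -0.998630 (intermediates below are computed at full precision and shown rounded to 5 d.p.)
v1: (-4.5,3.5) → rotate → (3.73072,4.31066) → ×s → (2.94726,3.40542) → (2.95,3.41)
v2: (-2.5,0.5) → rotate → (0.63015,2.47041) → ×s → (0.49782,1.95162) → (0.50,1.95)
v3: (0.5,-3) → rotate → (-3.02206,-0.34231) → ×s → (-2.38742,-0.27042) → (-2.39,-0.27)
v4: (3,-3) → rotate → (-3.15290,-2.83888) → ×s → (-2.49079,-2.24272) → (-2.49,-2.24)
v5: (3.5,-2.5) → rotate → (-2.67975,-3.36436) → ×s → (-2.11700,-2.65785) → (-2.12,-2.66)
v6: (5,0.5) → rotate → (0.23763,-5.01932) → ×s → (0.18773,-3.96526) → (0.19,-3.97)
v7: (4,5) → rotate → (4.78380,-4.25620) → ×s → (3.77921,-3.36240) → (3.78,-3.36)

Cross-section at z=6: (2.95,3.41) (0.50,1.95) (-2.39,-0.27) (-2.49,-2.24) (-2.12,-2.66) (0.19,-3.97) (3.78,-3.36)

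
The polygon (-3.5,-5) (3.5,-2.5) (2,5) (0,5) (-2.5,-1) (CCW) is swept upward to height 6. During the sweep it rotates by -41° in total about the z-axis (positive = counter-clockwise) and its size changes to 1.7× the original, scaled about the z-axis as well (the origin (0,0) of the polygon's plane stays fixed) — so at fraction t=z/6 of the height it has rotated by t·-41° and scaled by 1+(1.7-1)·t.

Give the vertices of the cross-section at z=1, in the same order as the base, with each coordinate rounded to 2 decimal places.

Cross-section at z=1: (-4.54,-5.08) (3.55,-3.24) (2.88,5.28) (0.66,5.54) (-2.90,-0.78)

t = z/height = 1/6 = 0.166667
s = 1 + (scale-1)·z/height = 1 + (1.7-1)·1/6 = 1.116667
θ = twist·z/height = -41°·1/6 = -6.8333° = -0.119264 rad
cos θ = 0.992896, sin θ = -0.118982 (intermediates below are computed at full precision and shown rounded to 5 d.p.)
v1: (-3.5,-5) → rotate → (-4.07005,-4.54805) → ×s → (-4.54488,-5.07865) → (-4.54,-5.08)
v2: (3.5,-2.5) → rotate → (3.17768,-2.89868) → ×s → (3.54841,-3.23686) → (3.55,-3.24)
v3: (2,5) → rotate → (2.58070,4.72652) → ×s → (2.88178,5.27795) → (2.88,5.28)
v4: (0,5) → rotate → (0.59491,4.96448) → ×s → (0.66431,5.54367) → (0.66,5.54)
v5: (-2.5,-1) → rotate → (-2.60122,-0.69544) → ×s → (-2.90470,-0.77658) → (-2.90,-0.78)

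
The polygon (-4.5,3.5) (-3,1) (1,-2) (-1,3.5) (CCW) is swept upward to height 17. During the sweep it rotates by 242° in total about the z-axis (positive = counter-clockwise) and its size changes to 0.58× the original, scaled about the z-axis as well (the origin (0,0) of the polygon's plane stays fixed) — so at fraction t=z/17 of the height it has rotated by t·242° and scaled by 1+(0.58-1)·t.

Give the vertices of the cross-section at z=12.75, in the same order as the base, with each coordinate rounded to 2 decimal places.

t = z/height = 12.75/17 = 0.75
s = 1 + (scale-1)·z/height = 1 + (0.58-1)·12.75/17 = 0.685000
θ = twist·z/height = 242°·12.75/17 = 181.5000° = 3.167773 rad
cos θ = -0.999657, sin θ = -0.026177 (intermediates below are computed at full precision and shown rounded to 5 d.p.)
v1: (-4.5,3.5) → rotate → (4.59008,-3.38100) → ×s → (3.14420,-2.31599) → (3.14,-2.32)
v2: (-3,1) → rotate → (3.02515,-0.92113) → ×s → (2.07223,-0.63097) → (2.07,-0.63)
v3: (1,-2) → rotate → (-1.05201,1.97314) → ×s → (-0.72063,1.35160) → (-0.72,1.35)
v4: (-1,3.5) → rotate → (1.09128,-3.47262) → ×s → (0.74752,-2.37875) → (0.75,-2.38)

Cross-section at z=12.75: (3.14,-2.32) (2.07,-0.63) (-0.72,1.35) (0.75,-2.38)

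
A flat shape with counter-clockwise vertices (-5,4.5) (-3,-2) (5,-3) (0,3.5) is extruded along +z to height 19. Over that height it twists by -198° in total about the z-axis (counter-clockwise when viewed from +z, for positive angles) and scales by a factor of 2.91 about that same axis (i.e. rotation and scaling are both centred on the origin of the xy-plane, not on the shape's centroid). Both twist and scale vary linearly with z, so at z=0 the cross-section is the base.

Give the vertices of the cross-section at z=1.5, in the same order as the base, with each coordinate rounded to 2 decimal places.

t = z/height = 1.5/19 = 0.0789474
s = 1 + (scale-1)·z/height = 1 + (2.91-1)·1.5/19 = 1.150789
θ = twist·z/height = -198°·1.5/19 = -15.6316° = -0.272823 rad
cos θ = 0.963014, sin θ = -0.269451 (intermediates below are computed at full precision and shown rounded to 5 d.p.)
v1: (-5,4.5) → rotate → (-3.60254,5.68082) → ×s → (-4.14577,6.53742) → (-4.15,6.54)
v2: (-3,-2) → rotate → (-3.42794,-1.11768) → ×s → (-3.94484,-1.28621) → (-3.94,-1.29)
v3: (5,-3) → rotate → (4.00672,-4.23630) → ×s → (4.61089,-4.87508) → (4.61,-4.88)
v4: (0,3.5) → rotate → (0.94308,3.37055) → ×s → (1.08528,3.87879) → (1.09,3.88)

Cross-section at z=1.5: (-4.15,6.54) (-3.94,-1.29) (4.61,-4.88) (1.09,3.88)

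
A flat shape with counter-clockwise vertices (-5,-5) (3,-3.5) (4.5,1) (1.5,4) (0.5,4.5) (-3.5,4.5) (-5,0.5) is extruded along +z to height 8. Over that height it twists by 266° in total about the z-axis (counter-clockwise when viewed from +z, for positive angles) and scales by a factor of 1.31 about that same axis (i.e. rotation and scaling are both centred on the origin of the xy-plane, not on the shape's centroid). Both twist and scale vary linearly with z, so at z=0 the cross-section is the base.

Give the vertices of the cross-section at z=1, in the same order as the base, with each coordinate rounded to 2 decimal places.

Cross-section at z=1: (-1.50,-7.19) (4.60,-1.33) (3.34,3.43) (-0.98,4.33) (-2.13,4.19) (-5.60,1.92) (-4.63,-2.41)

t = z/height = 1/8 = 0.125
s = 1 + (scale-1)·z/height = 1 + (1.31-1)·1/8 = 1.038750
θ = twist·z/height = 266°·1/8 = 33.2500° = 0.580322 rad
cos θ = 0.836286, sin θ = 0.548293 (intermediates below are computed at full precision and shown rounded to 5 d.p.)
v1: (-5,-5) → rotate → (-1.43996,-6.92290) → ×s → (-1.49576,-7.19116) → (-1.50,-7.19)
v2: (3,-3.5) → rotate → (4.42788,-1.28212) → ×s → (4.59947,-1.33180) → (4.60,-1.33)
v3: (4.5,1) → rotate → (3.21499,3.30361) → ×s → (3.33958,3.43162) → (3.34,3.43)
v4: (1.5,4) → rotate → (-0.93874,4.16758) → ×s → (-0.97512,4.32908) → (-0.98,4.33)
v5: (0.5,4.5) → rotate → (-2.04918,4.03743) → ×s → (-2.12858,4.19388) → (-2.13,4.19)
v6: (-3.5,4.5) → rotate → (-5.39432,1.84426) → ×s → (-5.60335,1.91573) → (-5.60,1.92)
v7: (-5,0.5) → rotate → (-4.45558,-2.32332) → ×s → (-4.62823,-2.41335) → (-4.63,-2.41)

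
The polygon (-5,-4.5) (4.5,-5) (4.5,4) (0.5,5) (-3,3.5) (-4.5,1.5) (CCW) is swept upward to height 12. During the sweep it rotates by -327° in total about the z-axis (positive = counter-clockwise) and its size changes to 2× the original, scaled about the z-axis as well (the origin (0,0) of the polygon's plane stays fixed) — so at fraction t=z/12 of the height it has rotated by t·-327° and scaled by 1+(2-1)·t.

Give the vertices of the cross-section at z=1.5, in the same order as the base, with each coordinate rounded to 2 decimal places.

Cross-section at z=1.5: (-7.57,-0.15) (0.15,-7.57) (6.77,0.09) (4.11,3.89) (0.02,5.19) (-2.72,4.59)

t = z/height = 1.5/12 = 0.125
s = 1 + (scale-1)·z/height = 1 + (2-1)·1.5/12 = 1.125000
θ = twist·z/height = -327°·1.5/12 = -40.8750° = -0.713403 rad
cos θ = 0.756139, sin θ = -0.654411 (intermediates below are computed at full precision and shown rounded to 5 d.p.)
v1: (-5,-4.5) → rotate → (-6.72554,-0.13057) → ×s → (-7.56624,-0.14689) → (-7.57,-0.15)
v2: (4.5,-5) → rotate → (0.13057,-6.72554) → ×s → (0.14689,-7.56624) → (0.15,-7.57)
v3: (4.5,4) → rotate → (6.02027,0.07971) → ×s → (6.77280,0.08967) → (6.77,0.09)
v4: (0.5,5) → rotate → (3.65012,3.45349) → ×s → (4.10639,3.88518) → (4.11,3.89)
v5: (-3,3.5) → rotate → (0.02202,4.60972) → ×s → (0.02477,5.18593) → (0.02,5.19)
v6: (-4.5,1.5) → rotate → (-2.42101,4.07906) → ×s → (-2.72364,4.58894) → (-2.72,4.59)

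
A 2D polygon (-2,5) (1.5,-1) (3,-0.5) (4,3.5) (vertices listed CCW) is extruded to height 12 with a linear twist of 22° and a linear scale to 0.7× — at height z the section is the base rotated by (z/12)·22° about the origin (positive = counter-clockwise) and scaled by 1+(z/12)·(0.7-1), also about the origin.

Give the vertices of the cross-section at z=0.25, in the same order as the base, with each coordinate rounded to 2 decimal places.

t = z/height = 0.25/12 = 0.0208333
s = 1 + (scale-1)·z/height = 1 + (0.7-1)·0.25/12 = 0.993750
θ = twist·z/height = 22°·0.25/12 = 0.4583° = 0.007999 rad
cos θ = 0.999968, sin θ = 0.007999 (intermediates below are computed at full precision and shown rounded to 5 d.p.)
v1: (-2,5) → rotate → (-2.03993,4.98384) → ×s → (-2.02718,4.95269) → (-2.03,4.95)
v2: (1.5,-1) → rotate → (1.50795,-0.98797) → ×s → (1.49853,-0.98179) → (1.50,-0.98)
v3: (3,-0.5) → rotate → (3.00390,-0.47599) → ×s → (2.98513,-0.47301) → (2.99,-0.47)
v4: (4,3.5) → rotate → (3.97187,3.53189) → ×s → (3.94705,3.50981) → (3.95,3.51)

Cross-section at z=0.25: (-2.03,4.95) (1.50,-0.98) (2.99,-0.47) (3.95,3.51)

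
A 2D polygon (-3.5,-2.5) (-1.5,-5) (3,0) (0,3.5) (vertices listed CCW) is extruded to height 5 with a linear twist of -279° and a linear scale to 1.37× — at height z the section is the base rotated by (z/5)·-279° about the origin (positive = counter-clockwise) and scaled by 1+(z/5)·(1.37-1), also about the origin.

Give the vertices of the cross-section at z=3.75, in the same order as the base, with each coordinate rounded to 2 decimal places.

Cross-section at z=3.75: (5.46,0.60) (4.79,4.64) (-3.34,1.87) (-2.18,-3.90)

t = z/height = 3.75/5 = 0.75
s = 1 + (scale-1)·z/height = 1 + (1.37-1)·3.75/5 = 1.277500
θ = twist·z/height = -279°·3.75/5 = -209.2500° = -3.652101 rad
cos θ = -0.872496, sin θ = 0.488621 (intermediates below are computed at full precision and shown rounded to 5 d.p.)
v1: (-3.5,-2.5) → rotate → (4.27529,0.47107) → ×s → (5.46168,0.60179) → (5.46,0.60)
v2: (-1.5,-5) → rotate → (3.75185,3.62955) → ×s → (4.79299,4.63675) → (4.79,4.64)
v3: (3,0) → rotate → (-2.61749,1.46586) → ×s → (-3.34384,1.87264) → (-3.34,1.87)
v4: (0,3.5) → rotate → (-1.71017,-3.05374) → ×s → (-2.18475,-3.90115) → (-2.18,-3.90)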